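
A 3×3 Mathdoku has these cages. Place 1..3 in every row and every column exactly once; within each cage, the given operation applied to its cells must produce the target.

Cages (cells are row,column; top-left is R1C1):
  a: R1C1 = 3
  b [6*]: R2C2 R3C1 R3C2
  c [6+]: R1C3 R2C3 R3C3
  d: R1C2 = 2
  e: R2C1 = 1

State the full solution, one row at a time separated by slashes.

3 2 1 / 1 3 2 / 2 1 3

Cage a is a single given cell; hence R1C1 = 3.
D is a freebie, leaving R1C2 = 2.
Row 1 now contains 2, so R1C3 = 1.
E is a freebie; hence R2C1 = 1.
Row 2 already has 1, leaving R2C2 = 3.
Row 2 now contains 3, so R2C3 = 2.
1 is placed in column 1, which forces R3C1 = 2.
3 is placed in column 2, leaving R3C2 = 1.
Column 3 now contains 2; hence R3C3 = 3.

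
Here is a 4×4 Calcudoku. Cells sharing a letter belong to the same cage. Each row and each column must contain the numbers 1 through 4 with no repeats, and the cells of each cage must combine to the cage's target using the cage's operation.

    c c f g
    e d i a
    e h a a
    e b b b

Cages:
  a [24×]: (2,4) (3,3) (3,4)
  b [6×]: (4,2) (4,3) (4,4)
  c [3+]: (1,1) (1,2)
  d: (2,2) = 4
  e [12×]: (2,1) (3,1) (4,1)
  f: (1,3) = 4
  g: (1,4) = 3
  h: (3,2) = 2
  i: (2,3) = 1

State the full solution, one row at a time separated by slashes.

2 1 4 3 / 3 4 1 2 / 1 2 3 4 / 4 3 2 1

F is a freebie, leaving (1,3) = 4.
Cage g is a single given cell, so (1,4) = 3.
Cage d is a single given cell; hence (2,2) = 4.
Cage i is given, so (2,3) = 1.
Row 2 now contains 4, so (2,4) = 2.
Cage h is given; hence (3,2) = 2.
Row 3 already has 2, leaving (3,3) = 3.
Column 4 already has 2, leaving (3,4) = 4.
Column 3 already has 3, leaving (4,3) = 2.
Column 4 already has 2, which forces (4,4) = 1.
The two cells of cage c must have sum 3, leaving (1,1) = 2.
2 is placed in column 2, leaving (1,2) = 1.
1 is placed in row 2, so (2,1) = 3.
Row 3 already has 4, leaving (3,1) = 1.
Cage e needs product 12, so (4,1) = 4.
Row 4 now contains 1, which forces (4,2) = 3.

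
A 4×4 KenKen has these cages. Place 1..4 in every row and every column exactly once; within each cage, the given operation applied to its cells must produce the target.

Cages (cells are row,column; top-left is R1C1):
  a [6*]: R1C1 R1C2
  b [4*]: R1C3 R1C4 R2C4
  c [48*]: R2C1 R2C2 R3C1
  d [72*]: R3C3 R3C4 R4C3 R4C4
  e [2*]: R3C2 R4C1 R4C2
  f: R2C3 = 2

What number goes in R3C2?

1

The 3 cells of cage c must have product 48; hence R2C1 = 3.
Cage c needs product 48, which forces R2C2 = 4.
Cage f is a single given cell, which forces R2C3 = 2.
Row 2 now contains 2; hence R2C4 = 1.
The 3 cells of cage c must have product 48, leaving R3C1 = 4.
Cage e has product 2, which forces R3C2 = 1.
Row 3 already has 4, which forces R3C3 = 3.
3 is placed in row 3; hence R3C4 = 2.
Cage e has product 2, leaving R4C1 = 1.
The 3 cells of cage e must have product 2, which forces R4C2 = 2.
3 is placed in column 3, leaving R4C3 = 4.
4 is placed in row 4, leaving R4C4 = 3.
Column 1 already has 3, which forces R1C1 = 2.
Column 2 now contains 2, so R1C2 = 3.
Column 3 already has 2, which forces R1C3 = 1.
1 is placed in column 4, leaving R1C4 = 4.
The full grid is 2 3 1 4 / 3 4 2 1 / 4 1 3 2 / 1 2 4 3.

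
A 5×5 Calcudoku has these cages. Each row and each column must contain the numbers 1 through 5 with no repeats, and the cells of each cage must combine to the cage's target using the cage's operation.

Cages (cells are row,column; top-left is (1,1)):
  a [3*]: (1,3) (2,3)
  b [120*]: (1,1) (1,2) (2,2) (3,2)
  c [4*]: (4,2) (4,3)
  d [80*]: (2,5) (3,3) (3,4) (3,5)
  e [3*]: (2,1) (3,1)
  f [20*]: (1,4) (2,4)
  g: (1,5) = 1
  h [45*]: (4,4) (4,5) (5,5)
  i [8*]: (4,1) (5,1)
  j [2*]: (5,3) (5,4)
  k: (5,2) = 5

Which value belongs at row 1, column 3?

3

Cage g is given; hence (1,5) = 1.
The 3 cells of cage h must have product 45, leaving (4,4) = 3.
Cage h has product 45, so (4,5) = 5.
Cage k is given, leaving (5,2) = 5.
Cage h has product 45, leaving (5,5) = 3.
The 4 cells of cage b must have product 120, so (1,1) = 5.
Row 1 now contains 1, which forces (1,3) = 3.
Row 1 already has 5, leaving (1,4) = 4.
Cage a needs two cells with product 3, so (2,3) = 1.
Column 4 already has 4, so (2,4) = 5.
The 4 cells of cage d must have product 80, which forces (2,5) = 2.
5 is placed in column 4, which forces (3,4) = 2.
5 is placed in column 5; hence (3,5) = 4.
Column 3 already has 1; hence (4,3) = 4.
Column 3 already has 1, leaving (5,3) = 2.
Column 4 already has 2, so (5,4) = 1.
Row 1 already has 4, leaving (1,2) = 2.
Row 2 now contains 1, so (2,1) = 3.
The 4 cells of cage b must have product 120; hence (2,2) = 4.
Cage e needs two cells with product 3, leaving (3,1) = 1.
4 is placed in row 3, which forces (3,2) = 3.
Row 3 now contains 2, leaving (3,3) = 5.
4 is placed in row 4, so (4,1) = 2.
4 is placed in row 4, leaving (4,2) = 1.
2 is placed in row 5, leaving (5,1) = 4.
Filled in: 5 2 3 4 1 / 3 4 1 5 2 / 1 3 5 2 4 / 2 1 4 3 5 / 4 5 2 1 3.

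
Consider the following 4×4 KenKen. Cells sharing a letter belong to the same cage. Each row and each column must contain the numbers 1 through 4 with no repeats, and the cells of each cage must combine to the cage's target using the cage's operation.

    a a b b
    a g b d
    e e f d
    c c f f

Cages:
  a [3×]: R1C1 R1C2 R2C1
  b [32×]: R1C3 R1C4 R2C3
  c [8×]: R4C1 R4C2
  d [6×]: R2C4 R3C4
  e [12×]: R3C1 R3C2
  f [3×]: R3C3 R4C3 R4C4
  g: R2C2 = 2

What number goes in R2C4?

The 3 cells of cage a must have product 3; hence R1C1 = 3.
Cage a needs product 3; hence R1C2 = 1.
Cage b has product 32, so R1C3 = 2.
The 3 cells of cage b must have product 32, which forces R1C4 = 4.
Cage a needs product 3; hence R2C1 = 1.
G is a freebie, leaving R2C2 = 2.
Cage b needs product 32; hence R2C3 = 4.
Row 2 now contains 2, leaving R2C4 = 3.
3 is placed in column 1, so R3C1 = 4.
Row 3 already has 4, which forces R3C2 = 3.
Cage f has product 3, so R3C3 = 1.
Column 4 now contains 3, so R3C4 = 2.
4 is placed in column 1, leaving R4C1 = 2.
Column 2 already has 2, leaving R4C2 = 4.
Cage f has product 3; hence R4C3 = 3.
Cage f needs product 3; hence R4C4 = 1.
The full grid is 3 1 2 4 / 1 2 4 3 / 4 3 1 2 / 2 4 3 1.

3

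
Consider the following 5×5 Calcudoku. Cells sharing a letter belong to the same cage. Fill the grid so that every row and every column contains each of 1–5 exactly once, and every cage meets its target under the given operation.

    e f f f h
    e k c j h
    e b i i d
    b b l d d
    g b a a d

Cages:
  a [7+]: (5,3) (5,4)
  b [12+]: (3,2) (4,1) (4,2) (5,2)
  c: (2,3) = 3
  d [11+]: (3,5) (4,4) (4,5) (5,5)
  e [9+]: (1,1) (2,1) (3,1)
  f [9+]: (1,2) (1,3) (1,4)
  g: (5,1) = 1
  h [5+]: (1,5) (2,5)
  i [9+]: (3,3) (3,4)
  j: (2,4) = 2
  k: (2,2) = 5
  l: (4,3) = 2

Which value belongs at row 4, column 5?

3

Cage k is given, leaving (2,2) = 5.
Cage c is given; hence (2,3) = 3.
J is a freebie, leaving (2,4) = 2.
Cage l is a single given cell, which forces (4,3) = 2.
Cage g is given, so (5,1) = 1.
1 is placed in column 1, which forces (2,1) = 4.
Row 2 now contains 4, so (2,5) = 1.
Cage a's pair has sum 7; hence (5,3) = 4.
Cage a needs two cells with sum 7, leaving (5,4) = 3.
The 3 cells of cage f must have sum 9, which forces (1,2) = 3.
Column 5 already has 1, so (1,5) = 4.
4 is placed in column 3, which forces (3,3) = 5.
Cage i needs two cells with sum 9; hence (3,4) = 4.
The 4 cells of cage d must have sum 11, so (4,4) = 1.
Row 5 now contains 3, so (5,2) = 2.
2 is placed in row 5, which forces (5,5) = 5.
Row 1 now contains 3, which forces (1,1) = 2.
Column 3 already has 5, leaving (1,3) = 1.
Column 4 already has 1, so (1,4) = 5.
The 3 cells of cage e must have sum 9; hence (3,1) = 3.
Row 3 already has 4, so (3,2) = 1.
Cage d needs sum 11, which forces (3,5) = 2.
Cage b needs sum 12, leaving (4,1) = 5.
1 is placed in row 4, which forces (4,2) = 4.
Column 5 now contains 5; hence (4,5) = 3.
Filled in: 2 3 1 5 4 / 4 5 3 2 1 / 3 1 5 4 2 / 5 4 2 1 3 / 1 2 4 3 5.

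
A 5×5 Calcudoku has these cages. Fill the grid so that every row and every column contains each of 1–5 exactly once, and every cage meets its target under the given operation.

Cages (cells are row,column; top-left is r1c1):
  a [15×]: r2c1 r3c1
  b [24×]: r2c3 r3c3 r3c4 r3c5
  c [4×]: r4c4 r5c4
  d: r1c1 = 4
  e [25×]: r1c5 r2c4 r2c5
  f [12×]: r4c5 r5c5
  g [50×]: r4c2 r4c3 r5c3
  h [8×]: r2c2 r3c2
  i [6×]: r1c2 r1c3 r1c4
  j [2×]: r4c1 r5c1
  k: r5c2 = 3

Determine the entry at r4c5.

Cage d is given; hence r1c1 = 4.
Cage e needs product 25, so r1c5 = 5.
Cage e has product 25, so r2c4 = 5.
Cage e has product 25, which forces r2c5 = 1.
Cage g needs product 50, which forces r4c2 = 5.
Cage g needs product 50; hence r4c3 = 2.
Cage k is a single given cell, leaving r5c2 = 3.
Cage g has product 50; hence r5c3 = 5.
3 is placed in row 5, so r5c5 = 4.
Row 2 already has 5, so r2c1 = 3.
Row 2 already has 3, leaving r2c3 = 4.
Cage a's pair has product 15, which forces r3c1 = 5.
Row 4 already has 2, leaving r4c1 = 1.
Cage c needs two cells with product 4, leaving r4c4 = 4.
Column 5 already has 4; hence r4c5 = 3.
Cage j needs two cells with product 2, so r5c1 = 2.
Row 5 already has 4, so r5c4 = 1.
Row 2 now contains 4; hence r2c2 = 2.
The two cells of cage h must have product 8, which forces r3c2 = 4.
The 4 cells of cage b must have product 24, which forces r3c3 = 1.
The 4 cells of cage b must have product 24, which forces r3c4 = 3.
Column 5 now contains 3, so r3c5 = 2.
Column 2 now contains 2, which forces r1c2 = 1.
Column 3 already has 1; hence r1c3 = 3.
Column 4 now contains 3, leaving r1c4 = 2.
Completed grid: 4 1 3 2 5 / 3 2 4 5 1 / 5 4 1 3 2 / 1 5 2 4 3 / 2 3 5 1 4.

3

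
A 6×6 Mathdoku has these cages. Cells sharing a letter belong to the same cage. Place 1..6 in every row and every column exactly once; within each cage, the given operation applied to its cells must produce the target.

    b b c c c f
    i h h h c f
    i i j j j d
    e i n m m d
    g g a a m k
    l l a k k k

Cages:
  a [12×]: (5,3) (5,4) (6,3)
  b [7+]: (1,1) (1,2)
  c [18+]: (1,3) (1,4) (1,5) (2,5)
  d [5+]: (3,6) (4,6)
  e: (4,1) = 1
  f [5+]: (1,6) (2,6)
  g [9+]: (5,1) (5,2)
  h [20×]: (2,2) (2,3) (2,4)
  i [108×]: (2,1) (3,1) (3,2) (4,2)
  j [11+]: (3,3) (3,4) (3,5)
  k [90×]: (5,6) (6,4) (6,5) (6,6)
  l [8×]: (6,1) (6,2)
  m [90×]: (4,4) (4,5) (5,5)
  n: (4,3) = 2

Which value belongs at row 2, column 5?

Cage e is given, leaving (4,1) = 1.
Cage n is a single given cell; hence (4,3) = 2.
The only place for 4 in row 4 is (4,6).
Cage d needs two cells with sum 5; hence (3,6) = 1.
Row 5 needs a 2, and only (5,4) is open for it.
The 3 cells of cage j must have sum 11, so (3,5) = 2.
Cage i has product 108, which forces (2,1) = 2.
Row 2 now contains 2, which forces (2,6) = 3.
Cage i has product 108; hence (3,1) = 3.
Cage i needs product 108, so (3,2) = 6.
Cage i needs product 108, so (4,2) = 3.
Column 1 now contains 2, leaving (6,1) = 4.
Row 6 now contains 4, so (6,2) = 2.
Cage b needs two cells with sum 7, leaving (1,1) = 6.
Cage b's pair has sum 7; hence (1,2) = 1.
Column 6 now contains 3, leaving (1,6) = 2.
Cage g's pair has sum 9, leaving (5,1) = 5.
Cage g's pair has sum 9, leaving (5,2) = 4.
Cage m has product 90, which forces (5,5) = 3.
5 is placed in row 5; hence (5,6) = 6.
Column 5 already has 3, leaving (6,5) = 1.
Column 6 now contains 6, which forces (6,6) = 5.
Column 2 already has 4, leaving (2,2) = 5.
Cage c needs sum 18, which forces (2,5) = 6.
Column 5 already has 6; hence (4,5) = 5.
6 is placed in row 5; hence (5,3) = 1.
Row 6 already has 1, so (6,3) = 6.
Row 6 already has 1, so (6,4) = 3.
Cage c needs sum 18, so (1,3) = 3.
The 4 cells of cage c must have sum 18; hence (1,4) = 5.
5 is placed in column 5, so (1,5) = 4.
Column 3 already has 1, which forces (2,3) = 4.
Cage h needs product 20, so (2,4) = 1.
Column 3 now contains 4, leaving (3,3) = 5.
Column 4 now contains 5; hence (3,4) = 4.
5 is placed in row 4, which forces (4,4) = 6.
The full grid is 6 1 3 5 4 2 / 2 5 4 1 6 3 / 3 6 5 4 2 1 / 1 3 2 6 5 4 / 5 4 1 2 3 6 / 4 2 6 3 1 5.

6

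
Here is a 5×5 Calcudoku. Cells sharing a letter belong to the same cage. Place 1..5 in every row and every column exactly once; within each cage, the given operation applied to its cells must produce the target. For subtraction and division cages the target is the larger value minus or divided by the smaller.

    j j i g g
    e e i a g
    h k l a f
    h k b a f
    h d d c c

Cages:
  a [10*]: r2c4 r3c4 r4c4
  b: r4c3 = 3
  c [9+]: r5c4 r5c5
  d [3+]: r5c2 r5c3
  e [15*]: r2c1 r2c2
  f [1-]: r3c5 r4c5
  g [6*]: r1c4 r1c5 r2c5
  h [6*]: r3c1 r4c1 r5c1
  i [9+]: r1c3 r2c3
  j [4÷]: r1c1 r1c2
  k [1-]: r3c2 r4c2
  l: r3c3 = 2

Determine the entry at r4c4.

1

Cage l is a single given cell, which forces r3c3 = 2.
Cage b is given; hence r4c3 = 3.
Column 3 already has 2; hence r5c3 = 1.
Row 5 already has 1; hence r5c2 = 2.
Cage h needs product 6; hence r3c1 = 1.
Row 3 now contains 1, so r3c4 = 5.
The 3 cells of cage h must have product 6; hence r4c1 = 2.
Row 4 now contains 2; hence r4c4 = 1.
Row 5 now contains 2, which forces r5c1 = 3.
Column 4 now contains 5; hence r5c4 = 4.
Row 5 now contains 4, leaving r5c5 = 5.
Column 1 now contains 1; hence r1c1 = 4.
The two cells of cage j must have quotient 4; hence r1c2 = 1.
Row 1 already has 4, so r1c3 = 5.
Column 1 now contains 3, so r2c1 = 5.
Cage e needs two cells with product 15, which forces r2c2 = 3.
Column 3 already has 5, leaving r2c3 = 4.
Column 4 already has 1; hence r2c4 = 2.
Row 2 now contains 2, leaving r2c5 = 1.
3 is placed in column 2, leaving r3c2 = 4.
Cage f needs two cells with difference 1; hence r3c5 = 3.
4 is placed in column 2, leaving r4c2 = 5.
5 is placed in column 5, which forces r4c5 = 4.
Column 4 now contains 2; hence r1c4 = 3.
3 is placed in column 5, which forces r1c5 = 2.
Completed grid: 4 1 5 3 2 / 5 3 4 2 1 / 1 4 2 5 3 / 2 5 3 1 4 / 3 2 1 4 5.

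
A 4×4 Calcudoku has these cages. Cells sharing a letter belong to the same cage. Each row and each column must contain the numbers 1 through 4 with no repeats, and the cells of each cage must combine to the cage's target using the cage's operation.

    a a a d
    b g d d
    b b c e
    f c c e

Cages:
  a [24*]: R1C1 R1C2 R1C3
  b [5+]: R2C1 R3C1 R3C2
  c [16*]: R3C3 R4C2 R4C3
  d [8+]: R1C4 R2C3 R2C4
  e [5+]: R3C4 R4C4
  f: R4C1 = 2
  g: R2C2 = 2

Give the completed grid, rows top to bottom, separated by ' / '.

4 3 2 1 / 1 2 3 4 / 3 1 4 2 / 2 4 1 3

Cage g is given, which forces R2C2 = 2.
Column 2 already has 2, leaving R3C2 = 1.
Cage f is a single given cell, which forces R4C1 = 2.
Column 2 already has 2, which forces R4C2 = 4.
Row 4 already has 4, leaving R4C3 = 1.
Row 4 now contains 1, so R4C4 = 3.
Cage a needs product 24, leaving R1C1 = 4.
4 is placed in column 2, which forces R1C2 = 3.
Cage a has product 24; hence R1C3 = 2.
Row 1 now contains 4, leaving R1C4 = 1.
Row 2 now contains 2, so R2C1 = 1.
Cage d needs sum 8, so R2C3 = 3.
Column 4 now contains 1, leaving R2C4 = 4.
Row 3 already has 1, which forces R3C1 = 3.
The 3 cells of cage c must have product 16, which forces R3C3 = 4.
Cage e's pair has sum 5, so R3C4 = 2.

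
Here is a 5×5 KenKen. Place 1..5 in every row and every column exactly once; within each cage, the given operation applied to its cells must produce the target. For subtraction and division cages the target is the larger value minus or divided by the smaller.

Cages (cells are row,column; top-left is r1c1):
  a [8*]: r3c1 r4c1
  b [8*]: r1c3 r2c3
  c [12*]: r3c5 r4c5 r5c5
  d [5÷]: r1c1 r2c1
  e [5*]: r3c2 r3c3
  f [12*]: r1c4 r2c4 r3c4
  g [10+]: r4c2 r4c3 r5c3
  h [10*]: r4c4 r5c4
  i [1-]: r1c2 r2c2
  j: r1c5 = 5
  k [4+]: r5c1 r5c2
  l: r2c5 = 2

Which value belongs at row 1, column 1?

1

J is a freebie, which forces r1c5 = 5.
Cage l is given, which forces r2c5 = 2.
Row 1 now contains 5; hence r1c1 = 1.
The two cells of cage b must have product 8; hence r1c3 = 2.
Cage d's pair has quotient 5, which forces r2c1 = 5.
Row 2 already has 2, so r2c3 = 4.
Column 1 already has 1, which forces r5c1 = 3.
Row 5 now contains 3, leaving r5c2 = 1.
1 is placed in row 5, leaving r5c3 = 5.
5 is placed in row 5; hence r5c4 = 2.
1 is placed in row 5, leaving r5c5 = 4.
Cage i needs two cells with difference 1, which forces r1c2 = 4.
Row 1 now contains 4, which forces r1c4 = 3.
Column 2 already has 1, which forces r2c2 = 3.
3 is placed in column 4, which forces r2c4 = 1.
Column 2 already has 1, which forces r3c2 = 5.
Column 3 now contains 5, leaving r3c3 = 1.
1 is placed in column 4; hence r3c4 = 4.
Row 3 now contains 1, leaving r3c5 = 3.
Column 2 already has 4; hence r4c2 = 2.
Column 3 now contains 1, which forces r4c3 = 3.
Column 4 now contains 2, leaving r4c4 = 5.
Column 5 now contains 3; hence r4c5 = 1.
4 is placed in row 3, so r3c1 = 2.
2 is placed in row 4; hence r4c1 = 4.
The full grid is 1 4 2 3 5 / 5 3 4 1 2 / 2 5 1 4 3 / 4 2 3 5 1 / 3 1 5 2 4.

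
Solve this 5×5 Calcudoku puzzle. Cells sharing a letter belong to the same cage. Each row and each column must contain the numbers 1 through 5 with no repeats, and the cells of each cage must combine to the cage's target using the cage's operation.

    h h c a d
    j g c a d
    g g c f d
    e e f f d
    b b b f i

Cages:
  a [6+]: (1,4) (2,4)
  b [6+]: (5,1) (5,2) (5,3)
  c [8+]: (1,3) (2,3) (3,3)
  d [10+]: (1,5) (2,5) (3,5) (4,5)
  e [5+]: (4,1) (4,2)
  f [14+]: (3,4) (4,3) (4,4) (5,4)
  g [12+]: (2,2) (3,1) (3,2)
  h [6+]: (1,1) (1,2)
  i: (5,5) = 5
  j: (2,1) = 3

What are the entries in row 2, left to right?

J is a freebie; hence (2,1) = 3.
Cage i is a single given cell, so (5,5) = 5.
Row 5 needs a 4, and only (5,4) is open for it.
The 4 cells of cage f must have sum 14, so (4,3) = 5.
In row 2, 2 can only go at (2,5), so (2,5) = 2.
The only place for 5 in row 3 is (3,1).
Column 3 needs a 2, and only (5,3) is open for it.
Row 5 already has 2, so (5,1) = 1.
Cage b needs sum 6, leaving (5,2) = 3.
Cage g needs sum 12; hence (2,2) = 5.
5 is placed in row 2, which forces (2,4) = 1.
3 is placed in column 2; hence (3,2) = 2.
Row 3 now contains 2; hence (3,4) = 3.
The two cells of cage e must have sum 5, so (4,1) = 4.
The two cells of cage e must have sum 5, which forces (4,2) = 1.
Column 4 already has 3, so (4,4) = 2.
1 is placed in row 4, so (4,5) = 3.
Column 1 already has 4, leaving (1,1) = 2.
Column 2 already has 2; hence (1,2) = 4.
Cage c needs sum 8, leaving (1,3) = 3.
Column 4 already has 1, so (1,4) = 5.
4 is placed in row 1, leaving (1,5) = 1.
1 is placed in row 2; hence (2,3) = 4.
The 3 cells of cage c must have sum 8, leaving (3,3) = 1.
Column 5 already has 1, leaving (3,5) = 4.
Completed grid: 2 4 3 5 1 / 3 5 4 1 2 / 5 2 1 3 4 / 4 1 5 2 3 / 1 3 2 4 5.

3 5 4 1 2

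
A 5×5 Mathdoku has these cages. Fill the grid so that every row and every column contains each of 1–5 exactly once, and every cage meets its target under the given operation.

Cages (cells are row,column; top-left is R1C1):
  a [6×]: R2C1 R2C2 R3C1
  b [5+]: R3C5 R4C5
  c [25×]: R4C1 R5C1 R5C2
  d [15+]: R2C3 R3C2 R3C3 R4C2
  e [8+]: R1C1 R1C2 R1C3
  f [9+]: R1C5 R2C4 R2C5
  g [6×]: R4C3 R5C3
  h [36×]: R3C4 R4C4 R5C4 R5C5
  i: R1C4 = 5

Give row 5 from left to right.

1 5 2 4 3

Cage i is a single given cell, so R1C4 = 5.
The 3 cells of cage c must have product 25; hence R4C1 = 5.
Cage c needs product 25, which forces R5C1 = 1.
Cage c needs product 25, so R5C2 = 5.
1 is placed in row 5, which forces R5C4 = 4.
Cage h needs product 36, leaving R5C5 = 3.
Cage a needs product 6; hence R2C2 = 1.
Cage g's pair has product 6, so R4C3 = 3.
Row 4 now contains 3, which forces R4C4 = 1.
Row 4 now contains 1, so R4C5 = 4.
3 is placed in row 5, which forces R5C3 = 2.
The 3 cells of cage e must have sum 8, which forces R1C3 = 1.
Row 1 already has 1, leaving R1C5 = 2.
Cage d has sum 15, which forces R2C3 = 4.
Cage f needs sum 9, which forces R2C5 = 5.
Cage d has sum 15, leaving R3C2 = 4.
Cage d needs sum 15, leaving R3C3 = 5.
Column 4 already has 1, which forces R3C4 = 3.
4 is placed in column 5, leaving R3C5 = 1.
Row 4 already has 4; hence R4C2 = 2.
Cage e has sum 8; hence R1C1 = 4.
Column 2 now contains 4; hence R1C2 = 3.
The 3 cells of cage a must have product 6, so R2C1 = 3.
3 is placed in column 4, so R2C4 = 2.
3 is placed in row 3; hence R3C1 = 2.
Completed grid: 4 3 1 5 2 / 3 1 4 2 5 / 2 4 5 3 1 / 5 2 3 1 4 / 1 5 2 4 3.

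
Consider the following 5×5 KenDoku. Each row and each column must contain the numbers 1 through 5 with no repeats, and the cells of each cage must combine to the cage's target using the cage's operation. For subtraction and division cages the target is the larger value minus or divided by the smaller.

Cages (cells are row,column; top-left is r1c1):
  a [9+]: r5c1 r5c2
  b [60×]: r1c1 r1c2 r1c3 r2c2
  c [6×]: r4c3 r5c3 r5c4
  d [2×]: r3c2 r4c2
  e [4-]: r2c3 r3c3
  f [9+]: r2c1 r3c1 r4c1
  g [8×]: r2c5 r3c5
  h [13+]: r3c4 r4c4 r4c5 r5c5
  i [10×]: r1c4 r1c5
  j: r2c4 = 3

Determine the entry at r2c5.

4

J is a freebie; hence r2c4 = 3.
In row 3, 3 can only go at r3c1, so r3c1 = 3.
In column 2, 3 can only go at r1c2, so r1c2 = 3.
In column 3, 4 can only go at r1c3, so r1c3 = 4.
In row 1, 1 can only go at r1c1, so r1c1 = 1.
Cage b has product 60, so r2c2 = 5.
5 is placed in row 2, which forces r2c3 = 1.
Column 3 now contains 1; hence r3c3 = 5.
Column 2 already has 5, which forces r5c2 = 4.
Row 5 already has 4, leaving r5c1 = 5.
Cage c has product 6, so r5c4 = 1.
Row 3 needs a 1, and only r3c2 is open for it.
Column 2 now contains 1, which forces r4c2 = 2.
2 is placed in row 4; hence r4c3 = 3.
3 is placed in column 3; hence r5c3 = 2.
Row 5 already has 2, which forces r5c5 = 3.
The 3 cells of cage f must have sum 9; hence r2c1 = 2.
Row 2 now contains 2, leaving r2c5 = 4.
Cage h needs sum 13, so r3c4 = 4.
Column 5 now contains 4, leaving r3c5 = 2.
2 is placed in row 4, which forces r4c1 = 4.
The 4 cells of cage h must have sum 13, leaving r4c4 = 5.
The 4 cells of cage h must have sum 13, which forces r4c5 = 1.
Column 4 already has 5, so r1c4 = 2.
Column 5 now contains 2, leaving r1c5 = 5.
Filled in: 1 3 4 2 5 / 2 5 1 3 4 / 3 1 5 4 2 / 4 2 3 5 1 / 5 4 2 1 3.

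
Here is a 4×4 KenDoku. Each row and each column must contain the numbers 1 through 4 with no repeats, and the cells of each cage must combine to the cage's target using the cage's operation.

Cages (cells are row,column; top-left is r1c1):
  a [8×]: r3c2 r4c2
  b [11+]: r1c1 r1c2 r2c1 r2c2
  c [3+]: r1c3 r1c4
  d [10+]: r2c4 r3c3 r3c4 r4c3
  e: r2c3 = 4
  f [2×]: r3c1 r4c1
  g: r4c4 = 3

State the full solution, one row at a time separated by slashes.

E is a freebie; hence r2c3 = 4.
Cage g is a single given cell, so r4c4 = 3.
Cage d has sum 10, which forces r3c3 = 3.
Cage d needs sum 10, which forces r3c4 = 4.
4 is placed in row 3; hence r3c2 = 2.
The two cells of cage a must have product 8, so r4c2 = 4.
Cage b needs sum 11; hence r1c1 = 4.
Column 2 now contains 4; hence r1c2 = 3.
The 4 cells of cage b must have sum 11, which forces r2c1 = 3.
The 4 cells of cage b must have sum 11, leaving r2c2 = 1.
Row 2 already has 1, which forces r2c4 = 2.
Row 3 now contains 2, so r3c1 = 1.
Cage f needs two cells with product 2; hence r4c1 = 2.
Row 4 already has 2; hence r4c3 = 1.
Column 3 now contains 1, so r1c3 = 2.
Column 4 already has 2, which forces r1c4 = 1.

4 3 2 1 / 3 1 4 2 / 1 2 3 4 / 2 4 1 3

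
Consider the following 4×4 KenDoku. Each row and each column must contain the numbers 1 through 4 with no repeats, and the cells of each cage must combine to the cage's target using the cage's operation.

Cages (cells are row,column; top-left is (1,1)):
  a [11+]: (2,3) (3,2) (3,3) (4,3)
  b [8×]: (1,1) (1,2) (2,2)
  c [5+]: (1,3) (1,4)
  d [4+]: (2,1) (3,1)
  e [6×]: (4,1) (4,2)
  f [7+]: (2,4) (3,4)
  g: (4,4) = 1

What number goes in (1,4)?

2

G is a freebie; hence (4,4) = 1.
In row 4, 4 can only go at (4,3), so (4,3) = 4.
In column 1, 4 can only go at (1,1), so (1,1) = 4.
In row 1, 1 can only go at (1,2), so (1,2) = 1.
Column 2 now contains 1; hence (2,2) = 2.
Column 2 now contains 2, leaving (4,2) = 3.
The 4 cells of cage a must have sum 11; hence (2,3) = 1.
3 is placed in column 2, which forces (3,2) = 4.
The 4 cells of cage a must have sum 11, which forces (3,3) = 2.
4 is placed in row 3, so (3,4) = 3.
Row 4 already has 3, so (4,1) = 2.
Column 3 now contains 2, leaving (1,3) = 3.
Column 4 now contains 3; hence (1,4) = 2.
1 is placed in row 2, which forces (2,1) = 3.
Column 4 now contains 3, which forces (2,4) = 4.
3 is placed in row 3; hence (3,1) = 1.
The full grid is 4 1 3 2 / 3 2 1 4 / 1 4 2 3 / 2 3 4 1.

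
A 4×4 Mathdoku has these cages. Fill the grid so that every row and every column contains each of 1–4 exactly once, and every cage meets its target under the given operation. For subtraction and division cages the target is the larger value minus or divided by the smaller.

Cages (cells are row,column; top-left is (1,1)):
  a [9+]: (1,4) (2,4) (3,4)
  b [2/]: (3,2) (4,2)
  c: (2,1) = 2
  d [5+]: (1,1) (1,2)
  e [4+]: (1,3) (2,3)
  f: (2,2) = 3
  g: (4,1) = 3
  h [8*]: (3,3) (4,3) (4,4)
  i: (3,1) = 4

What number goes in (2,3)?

C is a freebie, leaving (2,1) = 2.
Cage f is given, leaving (2,2) = 3.
Row 2 already has 3, leaving (2,3) = 1.
Row 2 already has 3, so (2,4) = 4.
I is a freebie, leaving (3,1) = 4.
Row 3 already has 4, which forces (3,3) = 2.
Row 3 now contains 2; hence (3,4) = 3.
Cage g is a single given cell; hence (4,1) = 3.
2 is placed in column 3, leaving (4,3) = 4.
Column 1 already has 3, so (1,1) = 1.
Cage d's pair has sum 5; hence (1,2) = 4.
Column 3 now contains 1, which forces (1,3) = 3.
3 is placed in column 4, which forces (1,4) = 2.
Row 3 now contains 2, so (3,2) = 1.
Cage b needs two cells with quotient 2, leaving (4,2) = 2.
Cage h has product 8, leaving (4,4) = 1.
Completed grid: 1 4 3 2 / 2 3 1 4 / 4 1 2 3 / 3 2 4 1.

1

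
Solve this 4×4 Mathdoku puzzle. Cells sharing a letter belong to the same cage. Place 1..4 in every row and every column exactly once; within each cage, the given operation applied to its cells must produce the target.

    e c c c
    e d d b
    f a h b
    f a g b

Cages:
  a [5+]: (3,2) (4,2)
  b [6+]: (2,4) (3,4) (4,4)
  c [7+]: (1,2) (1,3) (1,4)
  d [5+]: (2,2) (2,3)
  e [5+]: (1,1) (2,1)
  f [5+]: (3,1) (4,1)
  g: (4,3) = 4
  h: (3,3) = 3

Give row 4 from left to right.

1 3 4 2

Cage h is given, so (3,3) = 3.
Cage g is a single given cell, leaving (4,3) = 4.
Row 1 needs a 3, and only (1,1) is open for it.
The two cells of cage e must have sum 5, which forces (2,1) = 2.
Row 2 now contains 2, so (2,3) = 1.
1 is placed in row 2, which forces (2,4) = 3.
Cage f needs two cells with sum 5; hence (3,1) = 4.
Row 3 already has 4, which forces (3,2) = 2.
Row 3 now contains 2, which forces (3,4) = 1.
Column 1 already has 3, leaving (4,1) = 1.
Row 4 now contains 1, leaving (4,2) = 3.
Column 4 now contains 1, so (4,4) = 2.
The 3 cells of cage c must have sum 7, which forces (1,2) = 1.
1 is placed in column 3, which forces (1,3) = 2.
Column 4 now contains 2; hence (1,4) = 4.
Row 2 already has 3; hence (2,2) = 4.
Filled in: 3 1 2 4 / 2 4 1 3 / 4 2 3 1 / 1 3 4 2.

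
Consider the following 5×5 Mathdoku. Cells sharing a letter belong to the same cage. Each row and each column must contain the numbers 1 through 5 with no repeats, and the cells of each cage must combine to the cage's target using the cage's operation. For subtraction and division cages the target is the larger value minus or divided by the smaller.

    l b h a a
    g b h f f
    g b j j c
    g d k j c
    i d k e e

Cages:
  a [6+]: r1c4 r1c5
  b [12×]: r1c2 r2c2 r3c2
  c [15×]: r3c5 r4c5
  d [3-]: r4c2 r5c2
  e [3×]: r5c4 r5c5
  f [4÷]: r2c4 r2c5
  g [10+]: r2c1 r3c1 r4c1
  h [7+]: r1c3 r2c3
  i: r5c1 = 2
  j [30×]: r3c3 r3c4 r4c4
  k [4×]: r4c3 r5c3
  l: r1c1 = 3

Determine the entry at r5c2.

Cage l is a single given cell, leaving r1c1 = 3.
Cage i is given, which forces r5c1 = 2.
In row 2, 2 can only go at r2c3, so r2c3 = 2.
Cage h needs two cells with sum 7; hence r1c3 = 5.
Column 3 now contains 5; hence r3c3 = 3.
Row 3 already has 3, leaving r3c5 = 5.
Column 5 already has 5; hence r4c5 = 3.
Column 5 now contains 3, which forces r5c5 = 1.
The 3 cells of cage b must have product 12, which forces r2c2 = 3.
Cage f's pair has quotient 4, leaving r2c4 = 1.
Column 5 now contains 1; hence r2c5 = 4.
5 is placed in row 3; hence r3c4 = 2.
Cage k's pair has product 4, which forces r4c3 = 1.
Cage j has product 30, leaving r4c4 = 5.
Row 5 already has 1, so r5c3 = 4.
Row 5 already has 1; hence r5c4 = 3.
2 is placed in column 4, leaving r1c4 = 4.
Column 5 already has 4, which forces r1c5 = 2.
Row 2 already has 4, which forces r2c1 = 5.
The 3 cells of cage g must have sum 10, so r3c1 = 1.
Row 3 now contains 1, which forces r3c2 = 4.
Row 4 now contains 5, leaving r4c1 = 4.
Row 4 now contains 1; hence r4c2 = 2.
Row 5 already has 4, which forces r5c2 = 5.
4 is placed in row 1, which forces r1c2 = 1.
Filled in: 3 1 5 4 2 / 5 3 2 1 4 / 1 4 3 2 5 / 4 2 1 5 3 / 2 5 4 3 1.

5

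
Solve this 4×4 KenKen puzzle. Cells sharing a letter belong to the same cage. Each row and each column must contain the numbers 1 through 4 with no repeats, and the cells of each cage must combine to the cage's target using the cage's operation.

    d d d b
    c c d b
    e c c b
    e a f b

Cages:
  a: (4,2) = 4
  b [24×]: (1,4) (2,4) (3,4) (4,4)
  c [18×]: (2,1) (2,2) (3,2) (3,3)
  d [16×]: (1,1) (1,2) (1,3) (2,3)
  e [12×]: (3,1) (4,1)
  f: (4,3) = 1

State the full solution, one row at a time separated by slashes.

2 1 4 3 / 1 3 2 4 / 4 2 3 1 / 3 4 1 2

Cage d needs product 16, so (2,3) = 2.
Cage a is given, so (4,2) = 4.
Cage f is a single given cell, which forces (4,3) = 1.
1 is placed in column 3, leaving (1,3) = 4.
Cage e needs two cells with product 12, leaving (3,1) = 4.
Cage c needs product 18, so (3,2) = 2.
1 is placed in column 3, leaving (3,3) = 3.
3 is placed in row 3, which forces (3,4) = 1.
Row 4 now contains 4; hence (4,1) = 3.
Row 4 now contains 3, leaving (4,4) = 2.
Cage d needs product 16, so (1,1) = 2.
Column 2 already has 2; hence (1,2) = 1.
Column 4 already has 2, leaving (1,4) = 3.
3 is placed in column 1, so (2,1) = 1.
Cage c has product 18, which forces (2,2) = 3.
Cage b has product 24; hence (2,4) = 4.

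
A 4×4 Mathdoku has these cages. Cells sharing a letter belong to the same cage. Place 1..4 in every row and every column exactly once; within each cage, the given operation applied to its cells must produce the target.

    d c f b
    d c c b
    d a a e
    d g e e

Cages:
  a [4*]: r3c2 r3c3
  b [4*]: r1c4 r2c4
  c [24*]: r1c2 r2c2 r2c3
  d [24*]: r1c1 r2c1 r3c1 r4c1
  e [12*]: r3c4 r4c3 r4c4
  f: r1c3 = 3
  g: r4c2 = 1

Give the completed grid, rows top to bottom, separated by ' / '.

1 2 3 4 / 2 3 4 1 / 3 4 1 2 / 4 1 2 3

F is a freebie, so r1c3 = 3.
Cage g is a single given cell, leaving r4c2 = 1.
Cage c has product 24; hence r2c2 = 3.
1 is placed in column 2; hence r3c2 = 4.
The two cells of cage a must have product 4, leaving r3c3 = 1.
1 is placed in row 3; hence r3c4 = 2.
Cage e has product 12; hence r4c4 = 3.
Column 2 now contains 4, which forces r1c2 = 2.
Cage c has product 24, so r2c3 = 4.
4 is placed in row 2, which forces r2c4 = 1.
Row 3 already has 2, which forces r3c1 = 3.
Cage e needs product 12, leaving r4c3 = 2.
The 4 cells of cage d must have product 24, so r1c1 = 1.
1 is placed in column 4, so r1c4 = 4.
Row 2 already has 1; hence r2c1 = 2.
Row 4 already has 2, so r4c1 = 4.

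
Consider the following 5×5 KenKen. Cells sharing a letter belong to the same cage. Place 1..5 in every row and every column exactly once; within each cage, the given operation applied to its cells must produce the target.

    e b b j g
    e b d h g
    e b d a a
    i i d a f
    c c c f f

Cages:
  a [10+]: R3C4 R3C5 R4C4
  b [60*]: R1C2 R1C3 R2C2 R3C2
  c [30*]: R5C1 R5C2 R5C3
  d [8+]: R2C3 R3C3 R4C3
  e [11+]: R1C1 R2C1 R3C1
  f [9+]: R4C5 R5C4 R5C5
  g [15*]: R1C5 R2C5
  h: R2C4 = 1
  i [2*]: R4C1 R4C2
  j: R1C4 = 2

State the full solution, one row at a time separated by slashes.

4 1 5 2 3 / 2 3 4 1 5 / 5 4 1 3 2 / 1 2 3 5 4 / 3 5 2 4 1

J is a freebie, which forces R1C4 = 2.
Cage h is given, which forces R2C4 = 1.
The only place for 1 in row 5 is R5C5.
Row 5 needs a 4, and only R5C4 is open for it.
Cage a has sum 10, leaving R3C5 = 2.
Cage f needs sum 9, which forces R4C5 = 4.
Cage e needs sum 11, leaving R2C1 = 2.
Column 1 already has 2; hence R4C1 = 1.
Row 4 already has 1; hence R4C2 = 2.
The 3 cells of cage d must have sum 8, so R2C3 = 4.
Cage d needs sum 8, leaving R3C3 = 1.
The 3 cells of cage d must have sum 8, which forces R4C3 = 3.
3 is placed in row 4; hence R4C4 = 5.
The 3 cells of cage c must have product 30, so R5C3 = 2.
Cage b needs product 60, leaving R1C2 = 1.
3 is placed in column 3, so R1C3 = 5.
Row 1 already has 5, which forces R1C5 = 3.
Cage b has product 60, leaving R2C2 = 3.
Column 5 already has 3, leaving R2C5 = 5.
The 4 cells of cage b must have product 60, so R3C2 = 4.
Column 4 now contains 5, which forces R3C4 = 3.
Column 2 already has 3, so R5C2 = 5.
Row 1 already has 5; hence R1C1 = 4.
Row 3 already has 4; hence R3C1 = 5.
Row 5 now contains 5; hence R5C1 = 3.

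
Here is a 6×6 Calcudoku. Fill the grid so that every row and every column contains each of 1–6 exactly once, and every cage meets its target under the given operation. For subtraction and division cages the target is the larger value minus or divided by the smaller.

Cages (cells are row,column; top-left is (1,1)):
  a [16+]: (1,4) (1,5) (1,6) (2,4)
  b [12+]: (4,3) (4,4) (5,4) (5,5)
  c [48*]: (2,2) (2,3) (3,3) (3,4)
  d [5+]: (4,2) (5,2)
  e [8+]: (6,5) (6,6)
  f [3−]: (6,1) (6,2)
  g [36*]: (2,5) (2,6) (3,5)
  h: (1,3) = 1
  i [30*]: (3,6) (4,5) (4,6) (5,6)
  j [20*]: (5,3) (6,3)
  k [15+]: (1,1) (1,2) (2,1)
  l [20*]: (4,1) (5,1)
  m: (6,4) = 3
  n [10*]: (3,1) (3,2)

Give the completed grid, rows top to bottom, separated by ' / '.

Cage h is given; hence (1,3) = 1.
Cage m is given; hence (6,4) = 3.
In column 1, 1 can only go at (6,1), so (6,1) = 1.
Cage f's pair has difference 3, so (6,2) = 4.
4 is placed in row 6, leaving (6,3) = 5.
Column 3 already has 5, leaving (5,3) = 4.
The 4 cells of cage c must have product 48, so (3,4) = 4.
Cage l's pair has product 20, so (4,1) = 4.
Row 5 already has 4, so (5,1) = 5.
The 3 cells of cage k must have sum 15, leaving (1,1) = 3.
Cage k needs sum 15, so (1,2) = 6.
5 is placed in column 1, which forces (2,1) = 6.
5 is placed in column 1, which forces (3,1) = 2.
Cage n needs two cells with product 10, which forces (3,2) = 5.
Row 3 now contains 2, which forces (3,3) = 6.
6 is placed in row 3; hence (3,5) = 3.
Row 3 already has 3; hence (3,6) = 1.
Cage a needs sum 16; hence (1,4) = 2.
Cage c needs product 48; hence (2,2) = 1.
Cage c has product 48; hence (2,3) = 2.
Cage a has sum 16, which forces (2,4) = 5.
Cage g has product 36, which forces (2,5) = 4.
Cage g has product 36; hence (2,6) = 3.
The 4 cells of cage b must have sum 12, so (4,3) = 3.
Column 5 now contains 4, leaving (1,5) = 5.
Cage a has sum 16, which forces (1,6) = 4.
3 is placed in row 4; hence (4,2) = 2.
The 4 cells of cage i must have product 30; hence (4,5) = 1.
Cage i needs product 30, leaving (4,6) = 5.
The two cells of cage d must have sum 5, which forces (5,2) = 3.
Cage b needs sum 12, which forces (5,5) = 2.
Cage i has product 30; hence (5,6) = 6.
Column 5 already has 2, so (6,5) = 6.
Column 6 already has 6, which forces (6,6) = 2.
Row 4 now contains 1, leaving (4,4) = 6.
Row 5 now contains 6, so (5,4) = 1.

3 6 1 2 5 4 / 6 1 2 5 4 3 / 2 5 6 4 3 1 / 4 2 3 6 1 5 / 5 3 4 1 2 6 / 1 4 5 3 6 2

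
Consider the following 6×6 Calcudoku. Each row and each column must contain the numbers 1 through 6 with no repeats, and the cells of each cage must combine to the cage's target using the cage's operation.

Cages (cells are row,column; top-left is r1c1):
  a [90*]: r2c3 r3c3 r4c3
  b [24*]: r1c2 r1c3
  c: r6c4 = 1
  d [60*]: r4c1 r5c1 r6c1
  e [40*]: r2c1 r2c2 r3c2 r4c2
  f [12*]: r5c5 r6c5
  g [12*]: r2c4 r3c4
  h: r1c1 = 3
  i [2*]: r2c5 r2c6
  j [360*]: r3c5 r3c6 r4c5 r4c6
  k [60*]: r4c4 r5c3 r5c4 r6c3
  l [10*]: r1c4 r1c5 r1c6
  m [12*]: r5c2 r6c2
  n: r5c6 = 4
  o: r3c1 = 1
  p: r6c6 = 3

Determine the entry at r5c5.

2

Cage h is a single given cell, which forces r1c1 = 3.
Cage o is given; hence r3c1 = 1.
N is a freebie, which forces r5c6 = 4.
Cage c is given; hence r6c4 = 1.
Cage p is a single given cell, leaving r6c6 = 3.
The only place for 1 in row 4 is r4c2.
Row 5 needs a 1, and only r5c3 is open for it.
The only place for 4 in column 1 is r2c1.
Column 2 needs a 3, and only r5c2 is open for it.
Cage m's pair has product 12, which forces r6c2 = 4.
4 is placed in column 2; hence r1c2 = 6.
Cage b's pair has product 24, which forces r1c3 = 4.
In row 4, 4 can only go at r4c5, so r4c5 = 4.
Cage j needs product 360, which forces r3c5 = 3.
The only place for 4 in row 3 is r3c4.
Cage g needs two cells with product 12, leaving r2c4 = 3.
Cage a has product 90, so r4c3 = 3.
The only place for 6 in row 2 is r2c3.
6 is placed in column 3; hence r3c3 = 5.
Row 3 already has 5, which forces r3c6 = 6.
6 is placed in column 6, which forces r4c6 = 5.
5 is placed in column 3, leaving r6c3 = 2.
2 is placed in row 6, which forces r6c5 = 6.
Cage e needs product 40; hence r2c2 = 5.
Row 3 already has 5; hence r3c2 = 2.
Cage k has product 60, leaving r4c4 = 6.
Cage k needs product 60, leaving r5c4 = 5.
6 is placed in column 5, leaving r5c5 = 2.
Row 6 now contains 6, leaving r6c1 = 5.
Column 4 already has 5, leaving r1c4 = 2.
Cage l needs product 10; hence r1c5 = 5.
The 3 cells of cage l must have product 10, which forces r1c6 = 1.
Column 5 now contains 2, so r2c5 = 1.
Cage i's pair has product 2, which forces r2c6 = 2.
6 is placed in row 4, which forces r4c1 = 2.
2 is placed in row 5, leaving r5c1 = 6.
Filled in: 3 6 4 2 5 1 / 4 5 6 3 1 2 / 1 2 5 4 3 6 / 2 1 3 6 4 5 / 6 3 1 5 2 4 / 5 4 2 1 6 3.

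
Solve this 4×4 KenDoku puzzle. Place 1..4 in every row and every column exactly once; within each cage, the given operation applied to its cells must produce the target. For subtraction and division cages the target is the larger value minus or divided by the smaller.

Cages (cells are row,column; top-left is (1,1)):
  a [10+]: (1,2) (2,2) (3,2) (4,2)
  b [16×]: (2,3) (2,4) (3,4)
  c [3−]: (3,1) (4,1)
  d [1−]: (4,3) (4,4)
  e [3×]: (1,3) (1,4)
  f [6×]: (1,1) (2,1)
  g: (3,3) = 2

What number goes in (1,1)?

Cage g is a single given cell; hence (3,3) = 2.
2 is placed in row 3; hence (3,4) = 4.
2 is placed in column 3, which forces (2,3) = 4.
4 is placed in column 4, so (2,4) = 1.
Row 3 already has 4, so (3,1) = 1.
Row 3 already has 1, so (3,2) = 3.
Cage c's pair has difference 3, so (4,1) = 4.
Cage a has sum 10; hence (1,2) = 4.
Cage e's pair has product 3, leaving (1,3) = 1.
Column 4 already has 1, which forces (1,4) = 3.
Column 2 now contains 3, which forces (2,2) = 2.
Cage a has sum 10, leaving (4,2) = 1.
Column 3 already has 1, which forces (4,3) = 3.
Cage d needs two cells with difference 1, which forces (4,4) = 2.
Row 1 already has 3, leaving (1,1) = 2.
2 is placed in row 2; hence (2,1) = 3.
Filled in: 2 4 1 3 / 3 2 4 1 / 1 3 2 4 / 4 1 3 2.

2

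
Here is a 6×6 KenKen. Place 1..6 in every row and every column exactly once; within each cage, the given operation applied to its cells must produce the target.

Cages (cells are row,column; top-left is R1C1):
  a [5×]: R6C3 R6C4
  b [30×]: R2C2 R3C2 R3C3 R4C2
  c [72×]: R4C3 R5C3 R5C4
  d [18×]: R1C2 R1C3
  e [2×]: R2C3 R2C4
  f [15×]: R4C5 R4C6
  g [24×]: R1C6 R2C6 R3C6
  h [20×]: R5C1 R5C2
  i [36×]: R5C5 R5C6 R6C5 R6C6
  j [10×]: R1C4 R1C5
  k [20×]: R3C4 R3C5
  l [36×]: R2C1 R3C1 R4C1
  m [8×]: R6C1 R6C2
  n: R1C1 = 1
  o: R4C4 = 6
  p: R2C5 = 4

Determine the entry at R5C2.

4

Cage n is a single given cell, leaving R1C1 = 1.
Cage p is a single given cell; hence R2C5 = 4.
Column 5 already has 4; hence R3C5 = 5.
O is a freebie, leaving R4C4 = 6.
Column 5 now contains 5; hence R4C5 = 3.
3 is placed in row 4, which forces R4C6 = 5.
Cage j needs two cells with product 10; hence R1C4 = 5.
Column 5 now contains 5, which forces R1C5 = 2.
Cage b needs product 30, which forces R2C2 = 5.
Row 3 now contains 5; hence R3C4 = 4.
3 is placed in row 4, leaving R4C1 = 2.
Row 4 already has 2; hence R4C2 = 1.
3 is placed in row 4, so R4C3 = 4.
Column 2 now contains 5, which forces R5C2 = 4.
The 3 cells of cage c must have product 72, so R5C3 = 6.
Cage c needs product 72; hence R5C4 = 3.
Row 5 now contains 6, so R5C5 = 1.
1 is placed in row 5, so R5C6 = 2.
Column 1 already has 2, which forces R6C1 = 4.
Column 2 now contains 4, so R6C2 = 2.
Column 4 already has 5; hence R6C4 = 1.
1 is placed in column 5, which forces R6C5 = 6.
Row 6 already has 6; hence R6C6 = 3.
Cage d's pair has product 18, leaving R1C2 = 6.
Column 3 already has 6; hence R1C3 = 3.
Cage g needs product 24; hence R1C6 = 4.
Cage e needs two cells with product 2; hence R2C3 = 1.
1 is placed in column 4, so R2C4 = 2.
1 is placed in row 2; hence R2C6 = 6.
6 is placed in column 2; hence R3C2 = 3.
Column 3 already has 1, leaving R3C3 = 2.
6 is placed in column 6, leaving R3C6 = 1.
Row 5 already has 4, so R5C1 = 5.
1 is placed in row 6, which forces R6C3 = 5.
Row 2 already has 6; hence R2C1 = 3.
3 is placed in row 3, which forces R3C1 = 6.
Completed grid: 1 6 3 5 2 4 / 3 5 1 2 4 6 / 6 3 2 4 5 1 / 2 1 4 6 3 5 / 5 4 6 3 1 2 / 4 2 5 1 6 3.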